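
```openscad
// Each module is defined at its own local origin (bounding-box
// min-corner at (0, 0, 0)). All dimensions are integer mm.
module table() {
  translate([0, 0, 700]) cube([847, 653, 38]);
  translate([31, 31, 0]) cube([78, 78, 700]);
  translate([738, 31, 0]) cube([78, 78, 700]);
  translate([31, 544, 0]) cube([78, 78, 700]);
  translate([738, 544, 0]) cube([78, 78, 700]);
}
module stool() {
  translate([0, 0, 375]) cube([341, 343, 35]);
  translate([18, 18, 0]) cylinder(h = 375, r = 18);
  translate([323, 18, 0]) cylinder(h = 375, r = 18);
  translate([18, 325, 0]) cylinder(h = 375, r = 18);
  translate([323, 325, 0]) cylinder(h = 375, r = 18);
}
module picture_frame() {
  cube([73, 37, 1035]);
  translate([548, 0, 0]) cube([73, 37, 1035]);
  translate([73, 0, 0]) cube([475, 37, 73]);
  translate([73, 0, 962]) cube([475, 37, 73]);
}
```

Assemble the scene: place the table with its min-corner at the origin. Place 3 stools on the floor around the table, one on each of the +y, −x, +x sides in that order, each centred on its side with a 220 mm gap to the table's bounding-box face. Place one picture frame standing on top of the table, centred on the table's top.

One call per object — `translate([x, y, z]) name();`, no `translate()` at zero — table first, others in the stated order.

table();
translate([253, 873, 0]) stool();
translate([-561, 155, 0]) stool();
translate([1067, 155, 0]) stool();
translate([113, 308, 738]) picture_frame();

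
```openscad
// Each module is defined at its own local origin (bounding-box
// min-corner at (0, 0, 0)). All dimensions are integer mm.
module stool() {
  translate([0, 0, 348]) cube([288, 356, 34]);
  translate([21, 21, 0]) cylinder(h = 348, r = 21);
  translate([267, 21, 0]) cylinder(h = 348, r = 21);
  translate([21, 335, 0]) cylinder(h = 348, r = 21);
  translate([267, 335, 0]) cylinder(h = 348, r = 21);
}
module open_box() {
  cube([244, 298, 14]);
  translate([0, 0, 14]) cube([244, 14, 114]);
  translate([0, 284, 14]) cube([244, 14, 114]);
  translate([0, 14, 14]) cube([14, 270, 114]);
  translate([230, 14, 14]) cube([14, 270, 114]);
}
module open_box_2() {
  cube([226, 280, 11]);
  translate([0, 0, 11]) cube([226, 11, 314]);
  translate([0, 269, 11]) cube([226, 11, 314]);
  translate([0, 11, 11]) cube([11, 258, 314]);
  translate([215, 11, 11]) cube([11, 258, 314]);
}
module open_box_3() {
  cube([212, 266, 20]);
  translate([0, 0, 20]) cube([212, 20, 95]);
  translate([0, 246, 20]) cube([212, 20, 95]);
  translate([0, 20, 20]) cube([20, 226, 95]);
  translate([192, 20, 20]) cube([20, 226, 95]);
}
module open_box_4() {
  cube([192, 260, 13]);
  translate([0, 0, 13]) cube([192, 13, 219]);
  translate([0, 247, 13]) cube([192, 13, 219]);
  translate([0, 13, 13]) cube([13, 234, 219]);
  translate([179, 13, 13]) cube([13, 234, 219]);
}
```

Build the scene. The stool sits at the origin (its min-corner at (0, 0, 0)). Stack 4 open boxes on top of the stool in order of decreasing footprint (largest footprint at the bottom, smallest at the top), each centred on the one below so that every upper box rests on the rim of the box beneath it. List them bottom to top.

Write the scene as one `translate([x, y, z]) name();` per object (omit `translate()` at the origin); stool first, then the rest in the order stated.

stool();
translate([22, 29, 382]) open_box();
translate([31, 38, 510]) open_box_2();
translate([38, 45, 835]) open_box_3();
translate([48, 48, 950]) open_box_4();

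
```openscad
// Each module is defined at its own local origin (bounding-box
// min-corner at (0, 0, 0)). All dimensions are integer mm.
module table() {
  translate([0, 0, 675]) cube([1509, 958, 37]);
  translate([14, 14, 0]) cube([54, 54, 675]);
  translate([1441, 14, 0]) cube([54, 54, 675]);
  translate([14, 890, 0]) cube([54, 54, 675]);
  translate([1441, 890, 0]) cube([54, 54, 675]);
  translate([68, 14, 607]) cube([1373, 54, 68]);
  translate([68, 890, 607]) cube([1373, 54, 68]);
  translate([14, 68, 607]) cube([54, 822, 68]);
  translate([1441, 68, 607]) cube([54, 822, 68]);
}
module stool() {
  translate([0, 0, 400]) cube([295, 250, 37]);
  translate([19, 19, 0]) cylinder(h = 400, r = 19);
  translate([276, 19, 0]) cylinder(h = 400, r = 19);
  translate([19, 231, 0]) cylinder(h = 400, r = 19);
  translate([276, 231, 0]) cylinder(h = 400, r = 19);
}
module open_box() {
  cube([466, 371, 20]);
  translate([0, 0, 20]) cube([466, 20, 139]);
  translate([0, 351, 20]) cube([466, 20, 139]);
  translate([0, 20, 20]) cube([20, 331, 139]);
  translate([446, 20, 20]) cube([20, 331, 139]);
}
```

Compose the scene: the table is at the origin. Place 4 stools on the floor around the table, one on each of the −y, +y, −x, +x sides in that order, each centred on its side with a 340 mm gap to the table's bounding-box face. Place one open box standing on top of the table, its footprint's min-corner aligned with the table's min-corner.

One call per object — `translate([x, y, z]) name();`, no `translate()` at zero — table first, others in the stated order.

table();
translate([607, -590, 0]) stool();
translate([607, 1298, 0]) stool();
translate([-635, 354, 0]) stool();
translate([1849, 354, 0]) stool();
translate([0, 0, 712]) open_box();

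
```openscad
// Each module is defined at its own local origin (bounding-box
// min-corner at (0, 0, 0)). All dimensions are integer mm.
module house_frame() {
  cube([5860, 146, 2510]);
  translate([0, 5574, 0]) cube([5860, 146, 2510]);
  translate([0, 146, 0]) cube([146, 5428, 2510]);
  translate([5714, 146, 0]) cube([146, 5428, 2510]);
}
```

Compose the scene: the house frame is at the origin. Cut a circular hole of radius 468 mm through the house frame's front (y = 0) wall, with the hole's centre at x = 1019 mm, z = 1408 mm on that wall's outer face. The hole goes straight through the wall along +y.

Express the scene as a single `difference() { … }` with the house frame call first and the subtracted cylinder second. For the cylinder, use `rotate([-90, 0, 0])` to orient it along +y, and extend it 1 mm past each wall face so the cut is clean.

difference() {
  house_frame();
  translate([1019, -1, 1408]) rotate([-90, 0, 0]) cylinder(h = 148, r = 468);
}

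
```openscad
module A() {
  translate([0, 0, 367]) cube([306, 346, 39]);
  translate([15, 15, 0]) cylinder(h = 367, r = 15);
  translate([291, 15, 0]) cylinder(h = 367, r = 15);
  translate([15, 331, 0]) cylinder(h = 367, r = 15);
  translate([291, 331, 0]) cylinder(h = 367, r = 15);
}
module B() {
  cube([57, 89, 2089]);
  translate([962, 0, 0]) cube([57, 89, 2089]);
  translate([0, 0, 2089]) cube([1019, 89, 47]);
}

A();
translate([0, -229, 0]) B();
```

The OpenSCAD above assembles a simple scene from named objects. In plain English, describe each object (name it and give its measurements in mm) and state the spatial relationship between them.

A is a four-legged stool. The seat is a 306×346×39 mm slab whose top surface is at z = 406 mm; four round legs, each 30 mm in diameter, run from the floor (z = 0) to the underside of the seat, each leg's axis is inset half a diameter from the nearest pair of seat edges (so the leg's bounding box is flush with the corner).

B is a door frame. The clear opening is 905 mm wide and 2089 mm high. Two 57 mm wide jambs, 89 mm deep, stand either side of the opening from the floor to the top of the opening. A 47 mm thick head sits across the top of both jambs, spanning the full outside width of the frame.

The door frame is on the floor beside the stool on its −y side.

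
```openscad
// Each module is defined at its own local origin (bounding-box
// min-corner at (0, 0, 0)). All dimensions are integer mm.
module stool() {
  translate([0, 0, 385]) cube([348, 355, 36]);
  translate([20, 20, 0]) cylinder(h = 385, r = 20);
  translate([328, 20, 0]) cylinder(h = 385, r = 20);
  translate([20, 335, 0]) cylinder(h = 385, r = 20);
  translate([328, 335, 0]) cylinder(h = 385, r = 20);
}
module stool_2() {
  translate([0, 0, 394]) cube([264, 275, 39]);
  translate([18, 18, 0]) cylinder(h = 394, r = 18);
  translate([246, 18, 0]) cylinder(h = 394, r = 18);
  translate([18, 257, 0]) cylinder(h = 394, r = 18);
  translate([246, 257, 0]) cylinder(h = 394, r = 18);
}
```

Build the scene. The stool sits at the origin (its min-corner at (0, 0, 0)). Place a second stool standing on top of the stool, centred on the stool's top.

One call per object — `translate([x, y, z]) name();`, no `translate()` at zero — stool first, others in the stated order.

stool();
translate([42, 40, 421]) stool_2();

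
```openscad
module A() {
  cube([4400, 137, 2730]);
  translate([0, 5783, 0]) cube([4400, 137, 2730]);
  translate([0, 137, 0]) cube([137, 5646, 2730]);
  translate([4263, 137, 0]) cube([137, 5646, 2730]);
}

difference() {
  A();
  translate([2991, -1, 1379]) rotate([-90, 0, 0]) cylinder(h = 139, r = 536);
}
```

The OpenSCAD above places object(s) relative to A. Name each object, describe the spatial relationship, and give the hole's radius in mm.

The subtracted cylinder has r = 536 mm.

A is a house frame. The house frame has a circular hole through its front wall. The hole's radius is 536 mm.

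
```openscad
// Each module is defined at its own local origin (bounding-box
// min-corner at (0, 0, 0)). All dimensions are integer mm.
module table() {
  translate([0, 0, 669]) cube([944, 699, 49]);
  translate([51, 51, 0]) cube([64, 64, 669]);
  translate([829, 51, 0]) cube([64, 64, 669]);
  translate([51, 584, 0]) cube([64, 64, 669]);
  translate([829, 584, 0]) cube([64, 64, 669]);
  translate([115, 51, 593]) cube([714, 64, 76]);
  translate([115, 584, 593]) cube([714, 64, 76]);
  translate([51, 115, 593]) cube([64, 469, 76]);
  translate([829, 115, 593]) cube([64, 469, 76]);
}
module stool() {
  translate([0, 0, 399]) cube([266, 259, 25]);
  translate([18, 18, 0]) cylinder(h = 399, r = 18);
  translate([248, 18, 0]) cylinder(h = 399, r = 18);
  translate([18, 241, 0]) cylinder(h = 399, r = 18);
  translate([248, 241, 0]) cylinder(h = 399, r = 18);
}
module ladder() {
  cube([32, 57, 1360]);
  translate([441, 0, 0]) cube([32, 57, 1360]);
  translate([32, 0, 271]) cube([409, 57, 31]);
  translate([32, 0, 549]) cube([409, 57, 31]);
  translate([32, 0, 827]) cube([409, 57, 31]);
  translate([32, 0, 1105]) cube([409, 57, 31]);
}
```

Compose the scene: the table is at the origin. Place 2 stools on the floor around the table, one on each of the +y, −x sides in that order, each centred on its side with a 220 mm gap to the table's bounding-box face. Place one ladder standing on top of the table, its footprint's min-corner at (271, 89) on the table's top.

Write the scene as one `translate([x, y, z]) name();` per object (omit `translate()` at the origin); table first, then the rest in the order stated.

table();
translate([339, 919, 0]) stool();
translate([-486, 220, 0]) stool();
translate([271, 89, 718]) ladder();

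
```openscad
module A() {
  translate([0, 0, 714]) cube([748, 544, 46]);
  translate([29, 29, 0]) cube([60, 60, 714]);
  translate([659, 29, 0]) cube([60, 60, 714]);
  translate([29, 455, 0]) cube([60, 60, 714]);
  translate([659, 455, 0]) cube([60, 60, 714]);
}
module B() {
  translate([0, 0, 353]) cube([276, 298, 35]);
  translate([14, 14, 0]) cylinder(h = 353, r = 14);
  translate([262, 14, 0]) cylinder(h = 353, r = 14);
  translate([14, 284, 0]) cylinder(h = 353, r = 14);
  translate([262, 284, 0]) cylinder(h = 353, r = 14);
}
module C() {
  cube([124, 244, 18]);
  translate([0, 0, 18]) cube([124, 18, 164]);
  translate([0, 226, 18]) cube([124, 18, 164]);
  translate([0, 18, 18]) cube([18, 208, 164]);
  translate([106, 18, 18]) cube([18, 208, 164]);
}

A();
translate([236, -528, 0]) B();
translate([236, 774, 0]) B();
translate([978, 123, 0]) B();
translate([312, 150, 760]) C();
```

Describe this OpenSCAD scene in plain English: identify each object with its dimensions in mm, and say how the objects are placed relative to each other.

A is a rectangular dining table. The top is 748×544×46 mm with its upper surface at z = 760 mm. It stands on four 60×60 mm square legs, each inset 29 mm from the nearest pair of top edges, running from the floor to the underside of the top.

B is a four-legged stool. The seat is 276×298 mm, 35 mm thick, top at z = 388 mm. It stands on four round legs, each 28 mm in diameter, from z = 0 to the seat underside, each leg's axis is inset half a diameter from the nearest pair of seat edges (so the leg's bounding box is flush with the corner).

C is an open-topped rectangular box: outside dimensions 124×244×182 mm, with a uniform wall and base thickness of 18 mm. The base is a full 124×244 slab on the floor; four walls sit on top of the base. The front and back walls (the −y and +y sides) span the full width; the two side walls fit between them.

Three stools sit around the table at the −y, +y, +x sides. The open box is on top of the table, centred.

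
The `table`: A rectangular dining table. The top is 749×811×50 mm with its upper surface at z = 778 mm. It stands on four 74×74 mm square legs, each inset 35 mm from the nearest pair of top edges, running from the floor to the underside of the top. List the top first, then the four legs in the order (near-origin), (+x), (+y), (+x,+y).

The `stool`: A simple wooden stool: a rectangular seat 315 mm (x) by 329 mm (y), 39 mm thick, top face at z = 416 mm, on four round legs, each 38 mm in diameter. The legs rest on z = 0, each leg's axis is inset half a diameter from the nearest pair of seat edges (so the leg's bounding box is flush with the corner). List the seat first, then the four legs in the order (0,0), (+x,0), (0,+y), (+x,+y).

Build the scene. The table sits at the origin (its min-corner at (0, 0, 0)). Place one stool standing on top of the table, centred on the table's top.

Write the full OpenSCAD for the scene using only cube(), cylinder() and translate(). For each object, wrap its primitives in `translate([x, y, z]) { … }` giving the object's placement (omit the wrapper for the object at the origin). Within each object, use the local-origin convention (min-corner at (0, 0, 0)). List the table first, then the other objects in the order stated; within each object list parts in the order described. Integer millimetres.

translate([0, 0, 728]) cube([749, 811, 50]);
translate([35, 35, 0]) cube([74, 74, 728]);
translate([640, 35, 0]) cube([74, 74, 728]);
translate([35, 702, 0]) cube([74, 74, 728]);
translate([640, 702, 0]) cube([74, 74, 728]);
translate([217, 241, 778]) {
  translate([0, 0, 377]) cube([315, 329, 39]);
  translate([19, 19, 0]) cylinder(h = 377, r = 19);
  translate([296, 19, 0]) cylinder(h = 377, r = 19);
  translate([19, 310, 0]) cylinder(h = 377, r = 19);
  translate([296, 310, 0]) cylinder(h = 377, r = 19);
}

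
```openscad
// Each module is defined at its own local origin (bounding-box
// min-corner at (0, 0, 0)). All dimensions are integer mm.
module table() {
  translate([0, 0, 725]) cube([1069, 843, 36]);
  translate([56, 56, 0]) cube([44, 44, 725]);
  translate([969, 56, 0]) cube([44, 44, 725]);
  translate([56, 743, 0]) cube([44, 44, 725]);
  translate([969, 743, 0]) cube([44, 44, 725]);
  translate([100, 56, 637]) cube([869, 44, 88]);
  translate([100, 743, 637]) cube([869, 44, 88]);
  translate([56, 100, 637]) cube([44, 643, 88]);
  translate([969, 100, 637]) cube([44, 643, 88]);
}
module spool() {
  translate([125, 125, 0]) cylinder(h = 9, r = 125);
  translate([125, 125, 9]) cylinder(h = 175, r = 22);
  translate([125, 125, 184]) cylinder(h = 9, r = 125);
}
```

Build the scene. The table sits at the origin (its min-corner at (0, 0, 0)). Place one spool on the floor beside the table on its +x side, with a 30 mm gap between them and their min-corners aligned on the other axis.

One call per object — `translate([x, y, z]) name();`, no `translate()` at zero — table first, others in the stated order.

table();
translate([1099, 0, 0]) spool();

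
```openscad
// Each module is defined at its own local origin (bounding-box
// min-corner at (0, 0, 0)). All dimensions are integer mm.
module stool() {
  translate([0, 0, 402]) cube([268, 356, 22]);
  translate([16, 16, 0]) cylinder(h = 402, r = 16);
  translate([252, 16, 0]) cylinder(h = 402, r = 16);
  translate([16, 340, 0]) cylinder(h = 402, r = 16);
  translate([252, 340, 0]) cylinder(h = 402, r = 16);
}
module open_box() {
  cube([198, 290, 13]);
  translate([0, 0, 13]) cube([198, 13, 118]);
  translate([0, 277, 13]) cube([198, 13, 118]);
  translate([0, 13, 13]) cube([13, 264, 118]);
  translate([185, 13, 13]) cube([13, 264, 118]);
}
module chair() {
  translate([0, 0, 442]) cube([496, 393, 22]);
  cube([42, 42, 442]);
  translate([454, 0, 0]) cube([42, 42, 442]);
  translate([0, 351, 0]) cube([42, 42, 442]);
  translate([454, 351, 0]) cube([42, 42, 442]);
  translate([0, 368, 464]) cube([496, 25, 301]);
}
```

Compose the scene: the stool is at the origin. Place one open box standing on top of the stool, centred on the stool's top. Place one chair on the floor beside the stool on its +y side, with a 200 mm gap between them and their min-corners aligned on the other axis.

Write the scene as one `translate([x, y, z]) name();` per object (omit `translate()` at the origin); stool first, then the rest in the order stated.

stool();
translate([35, 33, 424]) open_box();
translate([0, 556, 0]) chair();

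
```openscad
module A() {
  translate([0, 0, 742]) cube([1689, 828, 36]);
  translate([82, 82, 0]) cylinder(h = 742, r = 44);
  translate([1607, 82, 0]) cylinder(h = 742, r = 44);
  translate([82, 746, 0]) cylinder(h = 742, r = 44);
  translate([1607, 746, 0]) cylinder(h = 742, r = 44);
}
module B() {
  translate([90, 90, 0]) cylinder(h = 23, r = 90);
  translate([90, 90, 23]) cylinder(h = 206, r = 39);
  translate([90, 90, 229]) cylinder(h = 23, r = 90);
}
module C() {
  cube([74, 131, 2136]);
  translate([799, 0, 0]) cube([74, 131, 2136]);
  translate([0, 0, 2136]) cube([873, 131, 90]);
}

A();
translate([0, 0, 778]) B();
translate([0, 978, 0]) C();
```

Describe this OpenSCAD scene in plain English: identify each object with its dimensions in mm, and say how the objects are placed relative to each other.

A is a table with a 1689×828 mm rectangular top, 36 mm thick, top surface at z = 778 mm, supported by four round legs of 88 mm diameter, each leg's bounding box inset 38 mm from the nearest pair of top edges, running from the floor.

B is a spool: two coaxial disc flanges of radius 90 mm and thickness 23 mm, joined by a core cylinder of radius 39 mm and height 206 mm. The lower flange rests on z = 0 and the three cylinders share a vertical axis.

C is a door frame. The clear opening is 725 mm wide and 2136 mm high. Two 74 mm wide jambs, 131 mm deep, stand either side of the opening from the floor to the top of the opening. A 90 mm thick head sits across the top of both jambs, spanning the full outside width of the frame.

The spool is on top of the table. The door frame is on the floor beside the table on its +y side.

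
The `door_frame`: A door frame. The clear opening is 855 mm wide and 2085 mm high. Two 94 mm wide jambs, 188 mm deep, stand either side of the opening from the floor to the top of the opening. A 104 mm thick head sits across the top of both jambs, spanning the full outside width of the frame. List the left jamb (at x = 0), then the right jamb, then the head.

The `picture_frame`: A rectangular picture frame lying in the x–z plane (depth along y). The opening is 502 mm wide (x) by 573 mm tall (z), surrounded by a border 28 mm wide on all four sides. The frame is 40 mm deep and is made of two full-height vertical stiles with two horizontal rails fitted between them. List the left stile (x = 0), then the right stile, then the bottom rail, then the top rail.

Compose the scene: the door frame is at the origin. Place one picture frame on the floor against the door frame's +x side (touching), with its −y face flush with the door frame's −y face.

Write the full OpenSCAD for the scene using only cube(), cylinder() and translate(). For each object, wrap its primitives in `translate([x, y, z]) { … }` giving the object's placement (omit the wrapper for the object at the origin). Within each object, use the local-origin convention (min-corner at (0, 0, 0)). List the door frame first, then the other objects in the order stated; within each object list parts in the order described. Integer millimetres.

cube([94, 188, 2085]);
translate([949, 0, 0]) cube([94, 188, 2085]);
translate([0, 0, 2085]) cube([1043, 188, 104]);
translate([1043, 0, 0]) {
  cube([28, 40, 629]);
  translate([530, 0, 0]) cube([28, 40, 629]);
  translate([28, 0, 0]) cube([502, 40, 28]);
  translate([28, 0, 601]) cube([502, 40, 28]);
}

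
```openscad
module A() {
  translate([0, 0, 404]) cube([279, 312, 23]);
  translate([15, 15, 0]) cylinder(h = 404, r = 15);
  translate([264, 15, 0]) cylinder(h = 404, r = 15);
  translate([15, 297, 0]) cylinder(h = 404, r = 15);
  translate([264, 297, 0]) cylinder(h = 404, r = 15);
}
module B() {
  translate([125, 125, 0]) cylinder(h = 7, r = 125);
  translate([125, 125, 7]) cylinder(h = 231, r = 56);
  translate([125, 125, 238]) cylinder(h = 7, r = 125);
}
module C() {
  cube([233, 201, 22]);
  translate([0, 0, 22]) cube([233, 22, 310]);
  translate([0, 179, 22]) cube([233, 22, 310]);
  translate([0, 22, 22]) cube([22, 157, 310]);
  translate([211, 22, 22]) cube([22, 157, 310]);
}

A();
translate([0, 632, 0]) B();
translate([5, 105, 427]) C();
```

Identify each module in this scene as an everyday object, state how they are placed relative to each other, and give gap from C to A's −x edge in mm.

The open box's min-x is at 5; the stool's min-x is 0; gap = 5 mm.

A is a stool. B is a spool. C is an open box. The spool is on the floor beside the stool on its +y side. The open box is on top of the stool. The gap from the open box to the stool's −x edge is 5 mm.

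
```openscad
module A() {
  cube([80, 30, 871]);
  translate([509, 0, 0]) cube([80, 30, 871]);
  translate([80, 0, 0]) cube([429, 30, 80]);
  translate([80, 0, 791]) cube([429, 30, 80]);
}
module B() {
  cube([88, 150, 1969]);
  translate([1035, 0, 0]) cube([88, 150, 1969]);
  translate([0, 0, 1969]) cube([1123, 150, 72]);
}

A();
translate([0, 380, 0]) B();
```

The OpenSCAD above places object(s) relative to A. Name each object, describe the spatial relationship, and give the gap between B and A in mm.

A is a picture frame. B is a door frame. The door frame is on the floor beside the picture frame on its +y side. The gap between the door frame and the picture frame is 350 mm.

The door frame's nearest face is 350 mm from the picture frame's +y face.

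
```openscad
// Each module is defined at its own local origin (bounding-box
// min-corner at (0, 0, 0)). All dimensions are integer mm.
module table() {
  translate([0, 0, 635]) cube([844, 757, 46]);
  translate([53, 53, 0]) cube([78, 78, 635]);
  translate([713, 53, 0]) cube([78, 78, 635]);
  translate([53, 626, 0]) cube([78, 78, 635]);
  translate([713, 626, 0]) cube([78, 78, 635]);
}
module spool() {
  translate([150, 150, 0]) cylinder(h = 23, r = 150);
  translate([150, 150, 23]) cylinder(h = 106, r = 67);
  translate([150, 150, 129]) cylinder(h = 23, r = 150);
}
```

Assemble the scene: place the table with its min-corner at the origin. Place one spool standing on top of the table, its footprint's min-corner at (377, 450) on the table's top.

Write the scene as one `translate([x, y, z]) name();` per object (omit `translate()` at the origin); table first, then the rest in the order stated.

table();
translate([377, 450, 681]) spool();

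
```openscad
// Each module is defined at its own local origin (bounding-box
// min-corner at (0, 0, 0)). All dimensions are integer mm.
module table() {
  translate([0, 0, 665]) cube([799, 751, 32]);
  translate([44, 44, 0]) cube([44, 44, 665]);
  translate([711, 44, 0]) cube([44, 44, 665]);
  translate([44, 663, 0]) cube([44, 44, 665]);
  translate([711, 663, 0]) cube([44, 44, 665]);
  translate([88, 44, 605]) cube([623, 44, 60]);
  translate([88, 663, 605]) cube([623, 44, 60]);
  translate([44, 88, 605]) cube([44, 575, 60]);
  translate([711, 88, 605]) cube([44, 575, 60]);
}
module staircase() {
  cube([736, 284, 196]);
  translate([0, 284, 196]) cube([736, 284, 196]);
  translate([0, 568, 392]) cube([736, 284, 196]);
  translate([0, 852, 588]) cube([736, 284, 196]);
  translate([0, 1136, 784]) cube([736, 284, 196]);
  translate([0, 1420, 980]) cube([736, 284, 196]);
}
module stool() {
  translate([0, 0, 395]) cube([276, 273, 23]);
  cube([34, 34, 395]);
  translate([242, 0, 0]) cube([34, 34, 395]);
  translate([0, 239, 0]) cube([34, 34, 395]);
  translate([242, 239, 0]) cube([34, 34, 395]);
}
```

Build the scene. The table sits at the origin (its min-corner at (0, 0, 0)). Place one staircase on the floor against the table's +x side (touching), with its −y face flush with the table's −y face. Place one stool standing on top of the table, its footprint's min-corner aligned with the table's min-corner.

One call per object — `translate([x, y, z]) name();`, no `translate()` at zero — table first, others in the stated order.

table();
translate([799, 0, 0]) staircase();
translate([0, 0, 697]) stool();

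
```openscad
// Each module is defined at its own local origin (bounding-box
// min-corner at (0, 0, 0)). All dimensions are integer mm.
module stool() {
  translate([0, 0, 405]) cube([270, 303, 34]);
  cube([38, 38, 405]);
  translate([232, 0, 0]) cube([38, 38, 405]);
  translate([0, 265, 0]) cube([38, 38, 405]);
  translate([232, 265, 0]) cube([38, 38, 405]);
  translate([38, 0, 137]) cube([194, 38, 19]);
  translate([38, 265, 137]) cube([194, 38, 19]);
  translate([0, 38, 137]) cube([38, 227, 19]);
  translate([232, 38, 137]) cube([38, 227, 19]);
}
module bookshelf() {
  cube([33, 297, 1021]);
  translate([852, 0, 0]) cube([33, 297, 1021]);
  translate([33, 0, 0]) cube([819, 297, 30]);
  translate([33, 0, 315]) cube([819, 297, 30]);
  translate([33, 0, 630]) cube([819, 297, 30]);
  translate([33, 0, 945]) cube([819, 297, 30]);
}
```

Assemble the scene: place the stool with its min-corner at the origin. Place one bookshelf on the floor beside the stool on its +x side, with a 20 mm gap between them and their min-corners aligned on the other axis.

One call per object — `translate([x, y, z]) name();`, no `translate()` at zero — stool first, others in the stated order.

stool();
translate([290, 0, 0]) bookshelf();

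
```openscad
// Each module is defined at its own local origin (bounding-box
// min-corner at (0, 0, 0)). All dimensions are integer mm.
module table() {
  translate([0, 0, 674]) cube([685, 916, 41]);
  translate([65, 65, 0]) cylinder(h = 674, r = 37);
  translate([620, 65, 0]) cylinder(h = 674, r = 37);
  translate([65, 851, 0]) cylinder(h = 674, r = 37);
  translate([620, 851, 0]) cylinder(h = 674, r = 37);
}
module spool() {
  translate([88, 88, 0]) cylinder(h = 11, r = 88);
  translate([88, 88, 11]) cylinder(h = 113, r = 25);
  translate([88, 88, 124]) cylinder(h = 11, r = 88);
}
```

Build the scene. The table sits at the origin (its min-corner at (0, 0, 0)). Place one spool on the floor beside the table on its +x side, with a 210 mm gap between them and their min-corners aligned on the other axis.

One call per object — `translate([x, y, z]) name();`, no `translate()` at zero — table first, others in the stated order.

table();
translate([895, 0, 0]) spool();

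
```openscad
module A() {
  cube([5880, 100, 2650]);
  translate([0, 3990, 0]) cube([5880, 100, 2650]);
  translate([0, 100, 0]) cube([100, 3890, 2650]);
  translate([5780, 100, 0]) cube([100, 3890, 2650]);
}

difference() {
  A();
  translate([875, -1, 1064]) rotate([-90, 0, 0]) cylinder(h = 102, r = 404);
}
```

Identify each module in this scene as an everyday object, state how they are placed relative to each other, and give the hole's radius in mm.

A is a house frame. The house frame has a circular hole through its front wall. The hole's radius is 404 mm.

The subtracted cylinder has r = 404 mm.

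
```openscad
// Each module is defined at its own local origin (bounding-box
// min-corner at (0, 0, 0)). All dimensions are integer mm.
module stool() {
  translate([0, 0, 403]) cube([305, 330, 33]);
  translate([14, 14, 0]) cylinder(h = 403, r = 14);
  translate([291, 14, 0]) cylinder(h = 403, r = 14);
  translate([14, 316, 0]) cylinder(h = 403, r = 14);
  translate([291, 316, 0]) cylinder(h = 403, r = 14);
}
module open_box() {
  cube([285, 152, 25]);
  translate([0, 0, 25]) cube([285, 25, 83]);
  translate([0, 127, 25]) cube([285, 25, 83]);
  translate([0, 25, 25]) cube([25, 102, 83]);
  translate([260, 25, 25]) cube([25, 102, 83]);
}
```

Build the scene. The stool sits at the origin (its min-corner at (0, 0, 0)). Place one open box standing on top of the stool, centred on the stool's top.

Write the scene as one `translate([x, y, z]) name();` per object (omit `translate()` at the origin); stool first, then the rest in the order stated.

stool();
translate([10, 89, 436]) open_box();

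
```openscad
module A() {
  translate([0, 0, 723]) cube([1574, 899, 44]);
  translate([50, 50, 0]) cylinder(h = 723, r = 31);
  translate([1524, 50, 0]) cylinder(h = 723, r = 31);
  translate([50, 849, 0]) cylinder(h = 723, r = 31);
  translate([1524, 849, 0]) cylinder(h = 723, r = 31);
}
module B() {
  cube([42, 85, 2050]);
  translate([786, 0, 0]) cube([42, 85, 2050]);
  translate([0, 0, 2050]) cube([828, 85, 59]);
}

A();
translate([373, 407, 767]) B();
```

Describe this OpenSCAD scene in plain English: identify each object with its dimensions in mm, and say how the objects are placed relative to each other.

A is a rectangular dining table. The top is 1574×899×44 mm with its upper surface at z = 767 mm. It stands on four round legs of 62 mm diameter, each leg's bounding box inset 19 mm from the nearest pair of top edges, running from the floor to the underside of the top.

B is a door frame. The clear opening is 744 mm wide and 2050 mm high. Two 42 mm wide jambs, 85 mm deep, stand either side of the opening from the floor to the top of the opening. A 59 mm thick head sits across the top of both jambs, spanning the full outside width of the frame.

The door frame is on top of the table, centred.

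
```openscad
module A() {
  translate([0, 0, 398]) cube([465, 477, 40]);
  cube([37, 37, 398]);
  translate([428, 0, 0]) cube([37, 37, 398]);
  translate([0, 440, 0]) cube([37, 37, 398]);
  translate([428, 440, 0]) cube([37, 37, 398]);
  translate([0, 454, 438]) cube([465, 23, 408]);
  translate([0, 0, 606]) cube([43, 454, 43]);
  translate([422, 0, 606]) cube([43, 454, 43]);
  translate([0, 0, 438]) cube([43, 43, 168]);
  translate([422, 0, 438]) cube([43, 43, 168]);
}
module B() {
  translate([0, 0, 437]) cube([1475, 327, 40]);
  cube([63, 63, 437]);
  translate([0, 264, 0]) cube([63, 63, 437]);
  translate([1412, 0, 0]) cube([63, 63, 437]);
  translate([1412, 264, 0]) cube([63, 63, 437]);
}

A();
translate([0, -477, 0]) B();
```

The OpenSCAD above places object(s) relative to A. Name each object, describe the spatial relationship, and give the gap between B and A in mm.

A is a chair. B is a bench. The bench is on the floor beside the chair on its −y side. The gap between the bench and the chair is 150 mm.

The bench's nearest face is 150 mm from the chair's −y face.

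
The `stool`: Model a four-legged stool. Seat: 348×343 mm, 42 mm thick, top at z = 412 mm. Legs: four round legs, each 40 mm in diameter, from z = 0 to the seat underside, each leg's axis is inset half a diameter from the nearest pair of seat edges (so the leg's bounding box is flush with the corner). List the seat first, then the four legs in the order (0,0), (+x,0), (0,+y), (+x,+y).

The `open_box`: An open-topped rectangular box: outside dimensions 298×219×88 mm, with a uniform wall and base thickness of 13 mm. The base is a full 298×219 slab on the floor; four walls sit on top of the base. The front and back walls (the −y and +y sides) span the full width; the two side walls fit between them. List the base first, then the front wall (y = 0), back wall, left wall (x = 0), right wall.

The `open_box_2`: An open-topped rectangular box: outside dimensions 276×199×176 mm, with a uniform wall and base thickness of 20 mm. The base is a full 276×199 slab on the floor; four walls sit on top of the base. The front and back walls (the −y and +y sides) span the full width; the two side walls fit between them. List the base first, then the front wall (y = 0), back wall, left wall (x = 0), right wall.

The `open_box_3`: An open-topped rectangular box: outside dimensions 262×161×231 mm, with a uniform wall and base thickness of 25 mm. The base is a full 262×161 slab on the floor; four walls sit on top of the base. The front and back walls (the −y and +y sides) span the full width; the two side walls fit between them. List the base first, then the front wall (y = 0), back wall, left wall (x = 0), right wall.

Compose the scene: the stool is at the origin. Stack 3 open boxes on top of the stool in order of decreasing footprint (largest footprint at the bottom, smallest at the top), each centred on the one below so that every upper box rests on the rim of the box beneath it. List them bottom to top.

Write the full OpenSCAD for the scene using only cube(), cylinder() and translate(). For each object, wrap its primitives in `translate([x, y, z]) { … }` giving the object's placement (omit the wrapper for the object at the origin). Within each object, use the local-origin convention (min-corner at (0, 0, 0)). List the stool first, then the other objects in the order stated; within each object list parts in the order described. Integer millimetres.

translate([0, 0, 370]) cube([348, 343, 42]);
translate([20, 20, 0]) cylinder(h = 370, r = 20);
translate([328, 20, 0]) cylinder(h = 370, r = 20);
translate([20, 323, 0]) cylinder(h = 370, r = 20);
translate([328, 323, 0]) cylinder(h = 370, r = 20);
translate([25, 62, 412]) {
  cube([298, 219, 13]);
  translate([0, 0, 13]) cube([298, 13, 75]);
  translate([0, 206, 13]) cube([298, 13, 75]);
  translate([0, 13, 13]) cube([13, 193, 75]);
  translate([285, 13, 13]) cube([13, 193, 75]);
}
translate([36, 72, 500]) {
  cube([276, 199, 20]);
  translate([0, 0, 20]) cube([276, 20, 156]);
  translate([0, 179, 20]) cube([276, 20, 156]);
  translate([0, 20, 20]) cube([20, 159, 156]);
  translate([256, 20, 20]) cube([20, 159, 156]);
}
translate([43, 91, 676]) {
  cube([262, 161, 25]);
  translate([0, 0, 25]) cube([262, 25, 206]);
  translate([0, 136, 25]) cube([262, 25, 206]);
  translate([0, 25, 25]) cube([25, 111, 206]);
  translate([237, 25, 25]) cube([25, 111, 206]);
}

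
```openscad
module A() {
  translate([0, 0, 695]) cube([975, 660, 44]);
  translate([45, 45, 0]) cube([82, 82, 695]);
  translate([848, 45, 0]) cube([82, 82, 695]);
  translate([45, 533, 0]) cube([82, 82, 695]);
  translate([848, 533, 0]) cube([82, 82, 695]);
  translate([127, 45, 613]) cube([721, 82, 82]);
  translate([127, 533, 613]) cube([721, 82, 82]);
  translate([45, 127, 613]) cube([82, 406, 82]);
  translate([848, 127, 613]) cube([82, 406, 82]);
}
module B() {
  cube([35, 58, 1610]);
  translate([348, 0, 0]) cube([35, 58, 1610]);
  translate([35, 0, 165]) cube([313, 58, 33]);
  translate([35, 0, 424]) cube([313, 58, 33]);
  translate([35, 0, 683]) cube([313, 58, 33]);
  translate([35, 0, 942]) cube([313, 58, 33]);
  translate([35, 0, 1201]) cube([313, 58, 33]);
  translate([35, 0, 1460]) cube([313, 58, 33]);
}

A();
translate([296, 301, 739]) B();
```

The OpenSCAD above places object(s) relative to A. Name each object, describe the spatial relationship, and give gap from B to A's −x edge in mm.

The ladder's min-x is at 296; the table's min-x is 0; gap = 296 mm.

A is a table. B is a ladder. The ladder is on top of the table, centred. The gap from the ladder to the table's −x edge is 296 mm.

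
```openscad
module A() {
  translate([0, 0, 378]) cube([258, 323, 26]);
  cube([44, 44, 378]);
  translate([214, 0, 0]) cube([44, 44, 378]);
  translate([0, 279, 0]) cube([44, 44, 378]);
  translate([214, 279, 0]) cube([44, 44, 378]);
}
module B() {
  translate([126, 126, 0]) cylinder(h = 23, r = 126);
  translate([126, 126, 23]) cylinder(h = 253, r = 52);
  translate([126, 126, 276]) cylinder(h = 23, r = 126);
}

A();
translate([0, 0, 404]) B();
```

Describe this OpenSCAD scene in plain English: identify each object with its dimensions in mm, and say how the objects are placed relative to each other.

A is a simple wooden stool: a rectangular seat 258 mm (x) by 323 mm (y), 26 mm thick, top face at z = 404 mm, on four square legs, each 44×44 mm in cross-section. The legs rest on z = 0, each flush with a corner of the seat.

B is a spool: two coaxial disc flanges of radius 126 mm and thickness 23 mm, joined by a core cylinder of radius 52 mm and height 253 mm. The lower flange rests on z = 0 and the three cylinders share a vertical axis.

The spool is on top of the stool.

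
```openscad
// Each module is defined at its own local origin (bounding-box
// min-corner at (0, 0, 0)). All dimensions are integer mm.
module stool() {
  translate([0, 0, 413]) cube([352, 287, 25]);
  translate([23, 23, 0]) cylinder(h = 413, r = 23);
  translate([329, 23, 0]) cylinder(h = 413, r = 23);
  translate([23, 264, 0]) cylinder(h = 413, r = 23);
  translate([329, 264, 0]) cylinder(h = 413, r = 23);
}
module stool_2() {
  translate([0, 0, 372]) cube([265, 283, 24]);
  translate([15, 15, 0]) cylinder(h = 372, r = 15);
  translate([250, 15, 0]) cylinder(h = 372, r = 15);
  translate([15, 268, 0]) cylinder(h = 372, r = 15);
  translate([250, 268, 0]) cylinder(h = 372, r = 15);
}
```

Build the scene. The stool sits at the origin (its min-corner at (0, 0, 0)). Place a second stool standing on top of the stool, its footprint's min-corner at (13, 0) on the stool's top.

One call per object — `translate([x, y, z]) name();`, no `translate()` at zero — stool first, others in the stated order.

stool();
translate([13, 0, 438]) stool_2();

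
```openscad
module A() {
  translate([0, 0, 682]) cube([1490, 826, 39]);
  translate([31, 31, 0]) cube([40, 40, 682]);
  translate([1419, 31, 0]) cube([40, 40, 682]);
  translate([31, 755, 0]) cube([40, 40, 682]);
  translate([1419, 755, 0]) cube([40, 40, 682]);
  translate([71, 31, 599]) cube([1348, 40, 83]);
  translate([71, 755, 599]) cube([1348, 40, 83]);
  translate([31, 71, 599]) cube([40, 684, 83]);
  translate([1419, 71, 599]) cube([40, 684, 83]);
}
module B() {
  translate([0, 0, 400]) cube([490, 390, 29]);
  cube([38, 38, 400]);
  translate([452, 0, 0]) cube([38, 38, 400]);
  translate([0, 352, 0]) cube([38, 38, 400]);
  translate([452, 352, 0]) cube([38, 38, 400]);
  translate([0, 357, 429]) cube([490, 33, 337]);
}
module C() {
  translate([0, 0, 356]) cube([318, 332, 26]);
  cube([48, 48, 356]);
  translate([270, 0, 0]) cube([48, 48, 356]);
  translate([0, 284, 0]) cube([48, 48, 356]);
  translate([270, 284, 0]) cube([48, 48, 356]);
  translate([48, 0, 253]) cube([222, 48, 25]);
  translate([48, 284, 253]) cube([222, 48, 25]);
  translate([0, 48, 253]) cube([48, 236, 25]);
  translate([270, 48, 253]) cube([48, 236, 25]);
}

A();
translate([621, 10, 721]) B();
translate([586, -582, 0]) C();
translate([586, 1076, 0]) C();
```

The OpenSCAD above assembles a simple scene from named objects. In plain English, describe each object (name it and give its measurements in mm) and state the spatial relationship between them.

A is a table: top 1490 mm (x) × 826 mm (y), 39 mm thick, upper face at z = 721 mm, on four 40×40 mm square legs, each inset 31 mm from the nearest pair of top edges, running from z = 0 to the bottom of the top. Four apron rails, 40 mm thick and 83 mm tall, run between adjacent legs with their top edges flush with the underside of the top and their outer faces flush with the legs' outer faces.

B is a chair: 490×390 mm seat, 29 mm thick, top at z = 429 mm, on four 38 mm square corner legs flush with the seat edges. A 33 mm thick backrest slab spans the full seat width, extending 337 mm above the seat top, its back face flush with the seat's +y edge.

C is a four-legged stool. The seat is 318×332 mm, 26 mm thick, top at z = 382 mm. It stands on four square legs, each 48×48 mm in cross-section, from z = 0 to the seat underside, each flush with a corner of the seat. Four stretchers, 48 mm wide and 25 mm tall, connect adjacent legs with their undersides at z = 253 mm, each running between the inner faces of the legs it joins and aligned with the legs' outer faces on the other axis.

The chair is on top of the table. Two stools sit around the table at the −y, +y sides.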